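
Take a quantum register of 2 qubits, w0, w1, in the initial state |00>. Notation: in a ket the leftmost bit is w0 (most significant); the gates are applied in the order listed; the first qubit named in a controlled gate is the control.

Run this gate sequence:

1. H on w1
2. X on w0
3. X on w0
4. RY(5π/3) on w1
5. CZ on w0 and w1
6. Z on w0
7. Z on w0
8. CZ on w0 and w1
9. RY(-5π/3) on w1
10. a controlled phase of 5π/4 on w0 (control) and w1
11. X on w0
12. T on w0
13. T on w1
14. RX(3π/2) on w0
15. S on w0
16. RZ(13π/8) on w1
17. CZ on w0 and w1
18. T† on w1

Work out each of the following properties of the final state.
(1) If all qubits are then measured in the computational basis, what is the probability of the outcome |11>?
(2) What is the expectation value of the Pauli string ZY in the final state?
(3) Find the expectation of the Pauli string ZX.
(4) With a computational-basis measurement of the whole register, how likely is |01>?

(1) Outcome |11> occurs with probability 1/4.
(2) The observable ZY averages to (-1 + exp(3*I*pi/4))*exp(I*pi/8)/2.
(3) The observable ZX averages to (-I + exp(I*pi/4))*exp(I*pi/8)/2.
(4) Outcome |01> occurs with probability 1/4.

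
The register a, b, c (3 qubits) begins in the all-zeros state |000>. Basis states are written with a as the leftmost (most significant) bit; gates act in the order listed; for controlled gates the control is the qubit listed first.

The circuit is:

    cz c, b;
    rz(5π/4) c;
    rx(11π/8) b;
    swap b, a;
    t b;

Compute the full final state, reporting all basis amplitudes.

The final amplitudes are exp(3*I*pi/8)*cos(5*pi/16) on |000>, exp(7*I*pi/8)*sin(5*pi/16) on |100>, and 0 on every other basis state.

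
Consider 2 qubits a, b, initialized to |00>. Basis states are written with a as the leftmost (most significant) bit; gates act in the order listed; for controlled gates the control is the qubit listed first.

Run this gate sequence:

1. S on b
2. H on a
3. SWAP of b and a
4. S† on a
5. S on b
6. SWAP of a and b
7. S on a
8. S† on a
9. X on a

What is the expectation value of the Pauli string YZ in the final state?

In the final state, YZ has expectation -1.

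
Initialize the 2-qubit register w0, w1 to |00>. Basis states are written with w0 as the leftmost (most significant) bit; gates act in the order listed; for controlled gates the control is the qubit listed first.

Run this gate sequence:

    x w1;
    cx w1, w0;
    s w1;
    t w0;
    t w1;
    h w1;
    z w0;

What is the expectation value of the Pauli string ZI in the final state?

The observable ZI averages to -1.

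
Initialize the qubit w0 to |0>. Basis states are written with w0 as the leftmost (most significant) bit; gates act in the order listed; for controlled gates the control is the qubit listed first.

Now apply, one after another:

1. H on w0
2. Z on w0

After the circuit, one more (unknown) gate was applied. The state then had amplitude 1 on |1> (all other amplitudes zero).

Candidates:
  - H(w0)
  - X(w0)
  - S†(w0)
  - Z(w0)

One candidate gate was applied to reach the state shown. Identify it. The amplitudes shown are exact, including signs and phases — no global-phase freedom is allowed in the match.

The applied gate was H(w0).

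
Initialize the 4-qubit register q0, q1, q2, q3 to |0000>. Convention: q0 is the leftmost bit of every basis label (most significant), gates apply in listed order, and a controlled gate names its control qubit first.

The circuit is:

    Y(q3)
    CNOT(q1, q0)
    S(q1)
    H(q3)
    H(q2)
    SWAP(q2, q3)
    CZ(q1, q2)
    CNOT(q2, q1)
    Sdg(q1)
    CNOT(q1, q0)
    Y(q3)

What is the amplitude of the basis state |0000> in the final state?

The final state's coefficient on |0000> equals 1/2.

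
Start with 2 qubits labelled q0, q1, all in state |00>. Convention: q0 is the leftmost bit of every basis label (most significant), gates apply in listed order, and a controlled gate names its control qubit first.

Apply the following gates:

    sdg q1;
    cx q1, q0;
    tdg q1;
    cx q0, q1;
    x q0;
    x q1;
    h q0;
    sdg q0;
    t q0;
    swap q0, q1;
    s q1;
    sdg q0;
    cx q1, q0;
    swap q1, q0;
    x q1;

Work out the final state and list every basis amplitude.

The resulting statevector has amplitude -sqrt(2)*I/2 on |00>, 0 on |01>, 0 on |10>, sqrt(2)*exp(3*I*pi/4)/2 on |11>.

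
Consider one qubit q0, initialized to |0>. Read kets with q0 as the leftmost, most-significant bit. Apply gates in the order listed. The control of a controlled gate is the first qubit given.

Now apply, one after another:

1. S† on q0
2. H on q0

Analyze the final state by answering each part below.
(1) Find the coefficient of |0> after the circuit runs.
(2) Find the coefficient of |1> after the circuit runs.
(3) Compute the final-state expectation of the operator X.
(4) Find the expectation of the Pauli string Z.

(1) The amplitude on |0> is sqrt(2)/2.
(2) The amplitude on |1> is sqrt(2)/2.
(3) In the final state, X has expectation 1.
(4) The expectation value of Z is 0.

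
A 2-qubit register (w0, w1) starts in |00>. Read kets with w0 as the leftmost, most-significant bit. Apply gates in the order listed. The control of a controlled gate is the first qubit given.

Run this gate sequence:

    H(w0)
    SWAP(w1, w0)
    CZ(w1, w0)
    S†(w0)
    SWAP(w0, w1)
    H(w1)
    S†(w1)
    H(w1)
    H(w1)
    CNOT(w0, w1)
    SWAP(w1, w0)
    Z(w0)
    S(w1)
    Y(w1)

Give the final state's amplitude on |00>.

The amplitude on |00> is -I/2. Key observation: the block from step 8 through step 9 cancels to the identity and can be dropped.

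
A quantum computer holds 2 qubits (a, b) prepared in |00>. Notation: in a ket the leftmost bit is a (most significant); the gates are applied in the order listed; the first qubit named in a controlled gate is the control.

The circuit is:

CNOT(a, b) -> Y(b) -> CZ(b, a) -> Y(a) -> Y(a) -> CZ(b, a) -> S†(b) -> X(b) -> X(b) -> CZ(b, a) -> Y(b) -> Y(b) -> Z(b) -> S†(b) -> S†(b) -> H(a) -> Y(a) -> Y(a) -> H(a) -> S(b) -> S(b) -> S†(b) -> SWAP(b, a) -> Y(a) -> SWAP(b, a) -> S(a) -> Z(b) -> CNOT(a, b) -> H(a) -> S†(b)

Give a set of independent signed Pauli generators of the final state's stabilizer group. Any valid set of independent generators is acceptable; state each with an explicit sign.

The final state is stabilized by the group generated by +XI, +IZ; other independent generating sets are equally valid. Key observation: steps 14-21 multiply out to the identity, so the circuit reduces to the remaining gates.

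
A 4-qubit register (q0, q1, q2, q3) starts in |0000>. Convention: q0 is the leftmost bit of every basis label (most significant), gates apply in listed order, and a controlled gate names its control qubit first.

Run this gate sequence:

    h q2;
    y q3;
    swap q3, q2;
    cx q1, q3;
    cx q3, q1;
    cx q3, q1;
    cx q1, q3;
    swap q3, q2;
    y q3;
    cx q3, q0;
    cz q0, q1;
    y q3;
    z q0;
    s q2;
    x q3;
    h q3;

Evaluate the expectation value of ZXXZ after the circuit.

The observable ZXXZ averages to 0. Key observation: steps 2-9 multiply out to the identity, so the circuit reduces to the remaining gates.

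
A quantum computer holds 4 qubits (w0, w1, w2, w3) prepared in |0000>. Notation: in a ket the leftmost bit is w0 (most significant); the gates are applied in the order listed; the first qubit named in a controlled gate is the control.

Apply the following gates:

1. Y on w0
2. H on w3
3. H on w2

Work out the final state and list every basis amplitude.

The resulting statevector has amplitude I/2 on |1000>, I/2 on |1001>, I/2 on |1010>, I/2 on |1011>, and 0 on every other basis state.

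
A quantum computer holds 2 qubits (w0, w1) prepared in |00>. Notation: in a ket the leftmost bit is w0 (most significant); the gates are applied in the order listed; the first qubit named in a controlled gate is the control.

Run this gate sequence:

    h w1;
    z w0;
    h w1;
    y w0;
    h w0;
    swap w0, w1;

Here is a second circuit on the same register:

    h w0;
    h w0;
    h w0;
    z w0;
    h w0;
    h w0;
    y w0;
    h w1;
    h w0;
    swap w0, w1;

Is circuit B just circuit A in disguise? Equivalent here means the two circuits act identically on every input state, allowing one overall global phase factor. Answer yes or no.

No: there is an input state on which the two circuits produce genuinely different outputs (not merely differing by a phase).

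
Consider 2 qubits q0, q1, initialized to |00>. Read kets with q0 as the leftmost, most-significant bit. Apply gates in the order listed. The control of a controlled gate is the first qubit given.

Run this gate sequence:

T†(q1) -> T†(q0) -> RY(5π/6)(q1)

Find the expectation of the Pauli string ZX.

The expectation value of ZX is 1/2.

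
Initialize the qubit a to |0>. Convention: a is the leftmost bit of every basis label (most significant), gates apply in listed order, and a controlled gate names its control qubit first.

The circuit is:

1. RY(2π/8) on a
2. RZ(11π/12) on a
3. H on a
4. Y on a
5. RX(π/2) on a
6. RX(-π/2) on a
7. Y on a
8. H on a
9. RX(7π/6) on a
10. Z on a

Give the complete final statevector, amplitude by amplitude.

The final amplitudes are sqrt(2)*sqrt(sqrt(2)/4 + 1/2)*exp(-11*I*pi/24)/4 - sqrt(6)*I*sqrt(1/2 - sqrt(2)/4)*exp(11*I*pi/24)/4 - sqrt(2)*I*sqrt(1/2 - sqrt(2)/4)*exp(11*I*pi/24)/4 - sqrt(6)*sqrt(sqrt(2)/4 + 1/2)*exp(-11*I*pi/24)/4 on |0>, -sqrt(2)*sqrt(1/2 - sqrt(2)/4)*exp(11*I*pi/24)/4 + sqrt(2)*I*sqrt(sqrt(2)/4 + 1/2)*exp(-11*I*pi/24)/4 + sqrt(6)*I*sqrt(sqrt(2)/4 + 1/2)*exp(-11*I*pi/24)/4 + sqrt(6)*sqrt(1/2 - sqrt(2)/4)*exp(11*I*pi/24)/4 on |1>. Key observation: the block from step 3 through step 8 cancels to the identity and can be dropped.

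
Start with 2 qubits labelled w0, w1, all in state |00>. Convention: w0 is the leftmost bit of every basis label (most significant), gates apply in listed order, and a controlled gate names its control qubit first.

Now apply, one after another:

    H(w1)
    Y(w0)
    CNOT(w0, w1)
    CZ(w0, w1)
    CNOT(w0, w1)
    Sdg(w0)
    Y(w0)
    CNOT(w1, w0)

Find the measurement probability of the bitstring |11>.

The probability of measuring |11> is 1/2.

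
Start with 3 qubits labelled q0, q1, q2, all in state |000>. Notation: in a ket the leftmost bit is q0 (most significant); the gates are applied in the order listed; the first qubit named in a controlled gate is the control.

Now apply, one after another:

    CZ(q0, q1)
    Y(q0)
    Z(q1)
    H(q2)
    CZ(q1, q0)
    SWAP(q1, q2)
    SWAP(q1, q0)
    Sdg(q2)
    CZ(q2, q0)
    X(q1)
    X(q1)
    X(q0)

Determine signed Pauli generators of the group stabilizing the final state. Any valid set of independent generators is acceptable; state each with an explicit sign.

One valid set of independent stabilizer generators is +XII, -IZI, +IIZ (any independent generating set of the same group is equally correct).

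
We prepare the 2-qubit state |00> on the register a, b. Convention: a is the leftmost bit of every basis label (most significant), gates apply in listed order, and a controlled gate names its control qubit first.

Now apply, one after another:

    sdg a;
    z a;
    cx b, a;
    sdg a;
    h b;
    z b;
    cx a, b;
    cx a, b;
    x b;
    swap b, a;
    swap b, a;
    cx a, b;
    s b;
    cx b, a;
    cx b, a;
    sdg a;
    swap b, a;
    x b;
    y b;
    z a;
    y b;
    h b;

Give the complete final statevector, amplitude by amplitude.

The resulting statevector has amplitude -1/2 on |00>, 1/2 on |01>, -I/2 on |10>, I/2 on |11>.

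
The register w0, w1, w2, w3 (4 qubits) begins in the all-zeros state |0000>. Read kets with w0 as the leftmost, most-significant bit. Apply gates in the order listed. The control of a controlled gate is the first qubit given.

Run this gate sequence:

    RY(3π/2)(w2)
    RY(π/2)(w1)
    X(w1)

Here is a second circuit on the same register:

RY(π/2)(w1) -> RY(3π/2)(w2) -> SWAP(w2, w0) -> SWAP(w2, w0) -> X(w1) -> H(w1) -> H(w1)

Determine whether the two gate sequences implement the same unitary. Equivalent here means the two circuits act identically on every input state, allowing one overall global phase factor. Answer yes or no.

Yes — the two circuits implement the same unitary up to a global phase.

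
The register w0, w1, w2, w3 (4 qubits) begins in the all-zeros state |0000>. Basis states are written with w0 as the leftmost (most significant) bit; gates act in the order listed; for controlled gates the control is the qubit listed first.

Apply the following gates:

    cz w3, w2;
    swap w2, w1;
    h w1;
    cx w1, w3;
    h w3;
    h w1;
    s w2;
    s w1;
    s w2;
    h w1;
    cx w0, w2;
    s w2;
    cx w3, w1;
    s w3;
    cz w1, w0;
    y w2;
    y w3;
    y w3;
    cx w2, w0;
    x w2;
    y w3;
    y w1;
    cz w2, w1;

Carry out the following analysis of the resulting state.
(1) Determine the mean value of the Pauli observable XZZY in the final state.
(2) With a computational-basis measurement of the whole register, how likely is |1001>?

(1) In the final state, XZZY has expectation 0.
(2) Outcome |1001> occurs with probability 1/4.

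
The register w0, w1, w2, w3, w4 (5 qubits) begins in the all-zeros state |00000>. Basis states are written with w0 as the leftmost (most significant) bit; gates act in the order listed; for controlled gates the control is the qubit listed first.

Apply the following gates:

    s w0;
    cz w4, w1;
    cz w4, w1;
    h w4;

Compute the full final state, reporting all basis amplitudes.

After the circuit, the state carries amplitude sqrt(2)/2 on |00000>, sqrt(2)/2 on |00001>, and 0 on every other basis state. Key observation: steps 2-3 multiply out to the identity, so the circuit reduces to the remaining gates.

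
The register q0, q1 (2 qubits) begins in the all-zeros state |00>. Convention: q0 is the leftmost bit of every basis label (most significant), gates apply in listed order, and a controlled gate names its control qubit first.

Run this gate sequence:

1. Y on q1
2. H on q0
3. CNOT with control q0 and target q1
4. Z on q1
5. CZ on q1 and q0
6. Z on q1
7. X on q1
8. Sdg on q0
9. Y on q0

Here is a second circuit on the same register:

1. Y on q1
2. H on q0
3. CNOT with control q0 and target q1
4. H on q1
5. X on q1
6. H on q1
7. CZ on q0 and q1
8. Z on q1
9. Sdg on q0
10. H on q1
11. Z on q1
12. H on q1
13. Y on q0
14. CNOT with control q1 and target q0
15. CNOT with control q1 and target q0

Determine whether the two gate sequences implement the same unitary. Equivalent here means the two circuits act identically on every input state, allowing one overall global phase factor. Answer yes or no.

Yes, they are equivalent — the unitaries differ by at most a global phase.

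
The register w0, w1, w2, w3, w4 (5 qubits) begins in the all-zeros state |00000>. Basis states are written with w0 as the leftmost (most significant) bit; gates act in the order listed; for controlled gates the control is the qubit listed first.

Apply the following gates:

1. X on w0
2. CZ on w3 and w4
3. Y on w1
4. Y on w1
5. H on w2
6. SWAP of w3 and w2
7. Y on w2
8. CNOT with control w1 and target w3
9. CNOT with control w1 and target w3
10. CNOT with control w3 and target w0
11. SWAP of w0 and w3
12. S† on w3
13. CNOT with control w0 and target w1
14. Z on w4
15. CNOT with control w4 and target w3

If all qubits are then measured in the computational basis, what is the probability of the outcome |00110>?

The probability of measuring |00110> is 1/2.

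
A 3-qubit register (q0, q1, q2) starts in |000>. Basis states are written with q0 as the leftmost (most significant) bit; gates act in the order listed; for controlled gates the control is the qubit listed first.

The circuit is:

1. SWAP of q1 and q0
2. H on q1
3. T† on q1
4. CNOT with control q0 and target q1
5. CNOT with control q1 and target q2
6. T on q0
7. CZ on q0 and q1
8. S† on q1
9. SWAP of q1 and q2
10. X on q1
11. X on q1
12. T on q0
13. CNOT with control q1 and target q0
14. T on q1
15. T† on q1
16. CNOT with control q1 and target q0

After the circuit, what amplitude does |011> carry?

The amplitude on |011> is -sqrt(2)*exp(I*pi/4)/2.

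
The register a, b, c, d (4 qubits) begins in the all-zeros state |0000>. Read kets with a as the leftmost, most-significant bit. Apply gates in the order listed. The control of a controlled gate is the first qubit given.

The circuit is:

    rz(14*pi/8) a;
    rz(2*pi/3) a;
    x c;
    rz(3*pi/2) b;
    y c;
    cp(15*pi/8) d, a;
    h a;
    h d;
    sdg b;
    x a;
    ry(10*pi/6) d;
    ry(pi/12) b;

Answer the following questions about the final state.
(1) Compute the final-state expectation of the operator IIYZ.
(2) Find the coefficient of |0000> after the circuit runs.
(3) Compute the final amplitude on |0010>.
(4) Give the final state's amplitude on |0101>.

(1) In the final state, IIYZ has expectation 0.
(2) |0000> carries amplitude I*sqrt(1/2 - sqrt(2)/4)*exp(I*pi/24)/8 + sqrt(3)*I*sqrt(1/2 - sqrt(2)/4)*exp(I*pi/24)/8 + sqrt(3)*I*sqrt(sqrt(2)/4 + 1/2)*exp(I*pi/24)/8 + 3*I*sqrt(sqrt(2)/4 + 1/2)*exp(I*pi/24)/8 in the final state.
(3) The amplitude on |0010> is 0.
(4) The amplitude on |0101> is -3*I*sqrt(1/2 - sqrt(2)/4)*exp(I*pi/24)/8 - I*sqrt(sqrt(2)/4 + 1/2)*exp(I*pi/24)/8 + sqrt(3)*I*sqrt(1/2 - sqrt(2)/4)*exp(I*pi/24)/8 + sqrt(3)*I*sqrt(sqrt(2)/4 + 1/2)*exp(I*pi/24)/8.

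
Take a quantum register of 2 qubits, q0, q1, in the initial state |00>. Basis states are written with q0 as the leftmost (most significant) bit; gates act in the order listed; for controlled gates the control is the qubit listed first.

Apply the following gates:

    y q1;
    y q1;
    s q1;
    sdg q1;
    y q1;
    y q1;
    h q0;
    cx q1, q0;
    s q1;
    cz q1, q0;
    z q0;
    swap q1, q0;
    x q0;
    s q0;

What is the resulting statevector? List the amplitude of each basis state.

After the circuit, the state carries amplitude 0 on |00>, 0 on |01>, sqrt(2)*I/2 on |10>, -sqrt(2)*I/2 on |11>.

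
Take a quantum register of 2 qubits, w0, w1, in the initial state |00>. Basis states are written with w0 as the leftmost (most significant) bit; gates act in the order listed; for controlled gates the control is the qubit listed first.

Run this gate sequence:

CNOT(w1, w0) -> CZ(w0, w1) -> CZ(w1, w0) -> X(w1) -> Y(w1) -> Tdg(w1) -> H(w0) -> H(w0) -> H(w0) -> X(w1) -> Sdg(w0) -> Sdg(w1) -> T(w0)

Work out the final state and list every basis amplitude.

The final amplitudes are 0 on |00>, -sqrt(2)/2 on |01>, 0 on |10>, sqrt(2)*exp(3*I*pi/4)/2 on |11>. Key observation: the block from step 8 through step 9 cancels to the identity and can be dropped.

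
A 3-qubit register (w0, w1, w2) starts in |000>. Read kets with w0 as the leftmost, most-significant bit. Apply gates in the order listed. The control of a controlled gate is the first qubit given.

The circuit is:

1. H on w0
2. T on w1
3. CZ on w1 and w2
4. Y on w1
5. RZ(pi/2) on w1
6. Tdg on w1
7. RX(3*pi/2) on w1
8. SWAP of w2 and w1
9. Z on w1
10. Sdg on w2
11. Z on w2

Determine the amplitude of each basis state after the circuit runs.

After the circuit, the state carries amplitude 1/2 on |000>, 1/2 on |001>, 0 on |010>, 0 on |011>, 1/2 on |100>, 1/2 on |101>, 0 on |110>, 0 on |111>.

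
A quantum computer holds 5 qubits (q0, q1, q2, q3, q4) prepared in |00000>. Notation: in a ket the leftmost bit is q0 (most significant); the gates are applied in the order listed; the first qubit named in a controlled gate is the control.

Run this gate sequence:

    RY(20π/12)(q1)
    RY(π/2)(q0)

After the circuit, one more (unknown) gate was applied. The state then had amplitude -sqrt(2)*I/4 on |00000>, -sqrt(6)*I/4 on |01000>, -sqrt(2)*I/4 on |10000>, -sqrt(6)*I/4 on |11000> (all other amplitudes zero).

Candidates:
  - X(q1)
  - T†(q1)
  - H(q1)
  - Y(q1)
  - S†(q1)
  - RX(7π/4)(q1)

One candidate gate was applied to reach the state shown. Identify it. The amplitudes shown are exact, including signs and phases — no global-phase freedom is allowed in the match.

The applied gate was Y(q1).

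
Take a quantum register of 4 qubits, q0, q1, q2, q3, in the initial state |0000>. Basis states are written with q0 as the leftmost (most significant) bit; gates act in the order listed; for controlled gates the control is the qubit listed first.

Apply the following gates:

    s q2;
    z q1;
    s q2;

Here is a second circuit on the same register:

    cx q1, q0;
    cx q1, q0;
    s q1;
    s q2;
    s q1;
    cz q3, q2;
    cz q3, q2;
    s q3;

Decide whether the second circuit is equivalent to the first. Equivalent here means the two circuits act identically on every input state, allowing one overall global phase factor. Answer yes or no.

No, they are not equivalent — no single phase factor reconciles the two unitaries.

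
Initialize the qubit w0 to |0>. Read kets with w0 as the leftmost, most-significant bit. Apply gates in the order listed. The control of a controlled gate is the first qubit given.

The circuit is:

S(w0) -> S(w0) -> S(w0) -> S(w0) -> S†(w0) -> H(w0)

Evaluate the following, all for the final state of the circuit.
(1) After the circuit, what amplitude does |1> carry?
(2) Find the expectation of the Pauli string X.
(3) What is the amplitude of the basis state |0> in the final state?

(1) |1> carries amplitude sqrt(2)/2 in the final state.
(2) In the final state, X has expectation 1.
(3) The amplitude on |0> is sqrt(2)/2.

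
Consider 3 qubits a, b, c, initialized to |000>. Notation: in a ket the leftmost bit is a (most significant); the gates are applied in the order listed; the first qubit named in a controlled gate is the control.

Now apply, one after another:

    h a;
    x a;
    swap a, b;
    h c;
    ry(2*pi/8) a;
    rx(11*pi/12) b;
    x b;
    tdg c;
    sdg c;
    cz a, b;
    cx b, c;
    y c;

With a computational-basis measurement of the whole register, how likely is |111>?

Outcome |111> occurs with probability 1/8 - sqrt(2)/16.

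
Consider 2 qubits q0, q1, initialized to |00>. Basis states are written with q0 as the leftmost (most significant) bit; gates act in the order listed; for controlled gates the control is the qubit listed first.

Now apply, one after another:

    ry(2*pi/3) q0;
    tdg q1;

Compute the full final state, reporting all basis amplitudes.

The final amplitudes are 1/2 on |00>, 0 on |01>, sqrt(3)/2 on |10>, 0 on |11>.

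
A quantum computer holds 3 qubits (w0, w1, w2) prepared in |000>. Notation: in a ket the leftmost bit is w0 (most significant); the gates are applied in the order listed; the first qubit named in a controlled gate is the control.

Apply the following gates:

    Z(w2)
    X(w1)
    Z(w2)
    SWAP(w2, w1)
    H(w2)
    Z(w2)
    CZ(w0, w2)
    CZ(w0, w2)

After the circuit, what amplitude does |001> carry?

The final state's coefficient on |001> equals sqrt(2)/2.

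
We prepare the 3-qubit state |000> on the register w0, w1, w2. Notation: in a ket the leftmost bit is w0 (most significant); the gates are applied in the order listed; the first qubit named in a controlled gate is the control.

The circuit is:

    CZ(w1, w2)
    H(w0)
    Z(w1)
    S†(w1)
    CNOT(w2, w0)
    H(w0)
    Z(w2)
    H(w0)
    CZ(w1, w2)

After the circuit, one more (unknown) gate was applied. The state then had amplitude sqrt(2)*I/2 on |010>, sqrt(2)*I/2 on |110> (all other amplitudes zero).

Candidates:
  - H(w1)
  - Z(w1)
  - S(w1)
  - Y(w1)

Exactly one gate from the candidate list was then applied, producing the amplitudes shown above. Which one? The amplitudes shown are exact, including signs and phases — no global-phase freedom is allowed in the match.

The unique candidate consistent with the amplitudes is Y(w1).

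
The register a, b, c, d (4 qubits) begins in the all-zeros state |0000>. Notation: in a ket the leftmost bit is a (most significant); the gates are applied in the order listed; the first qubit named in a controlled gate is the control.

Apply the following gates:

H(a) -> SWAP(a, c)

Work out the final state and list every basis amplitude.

The final amplitudes are sqrt(2)/2 on |0000>, sqrt(2)/2 on |0010>, and 0 on every other basis state.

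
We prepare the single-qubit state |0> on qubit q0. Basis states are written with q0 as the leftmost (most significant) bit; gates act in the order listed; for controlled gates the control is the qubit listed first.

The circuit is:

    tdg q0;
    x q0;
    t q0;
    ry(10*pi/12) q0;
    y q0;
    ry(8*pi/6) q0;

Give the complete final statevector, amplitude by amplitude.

The resulting statevector has amplitude (sqrt(2) + sqrt(6))*exp(3*I*pi/4)/4 on |0>, (-sqrt(2) + sqrt(6))*exp(3*I*pi/4)/4 on |1>.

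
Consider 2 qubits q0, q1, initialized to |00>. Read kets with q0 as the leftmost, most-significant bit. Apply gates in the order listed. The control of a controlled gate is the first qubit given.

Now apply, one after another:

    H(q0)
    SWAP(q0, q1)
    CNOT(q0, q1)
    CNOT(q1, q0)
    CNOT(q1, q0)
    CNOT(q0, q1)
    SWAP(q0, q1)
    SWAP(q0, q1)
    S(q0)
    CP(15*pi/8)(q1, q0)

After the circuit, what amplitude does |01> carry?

The amplitude on |01> is sqrt(2)/2. Key observation: steps 2-7 multiply out to the identity, so the circuit reduces to the remaining gates.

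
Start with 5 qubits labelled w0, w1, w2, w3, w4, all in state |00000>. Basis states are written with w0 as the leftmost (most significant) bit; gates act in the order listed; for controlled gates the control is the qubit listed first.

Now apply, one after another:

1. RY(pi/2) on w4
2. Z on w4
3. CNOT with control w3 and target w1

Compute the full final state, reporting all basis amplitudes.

After the circuit, the state carries amplitude sqrt(2)/2 on |00000>, -sqrt(2)/2 on |00001>, and 0 on every other basis state.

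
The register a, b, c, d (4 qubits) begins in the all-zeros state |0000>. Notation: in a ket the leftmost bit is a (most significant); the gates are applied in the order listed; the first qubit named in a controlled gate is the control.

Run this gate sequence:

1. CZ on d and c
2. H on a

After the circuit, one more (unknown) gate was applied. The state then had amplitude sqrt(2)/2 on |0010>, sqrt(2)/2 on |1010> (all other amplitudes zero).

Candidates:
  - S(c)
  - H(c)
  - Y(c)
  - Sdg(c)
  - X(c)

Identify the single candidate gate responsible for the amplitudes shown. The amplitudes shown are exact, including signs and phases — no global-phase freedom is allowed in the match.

The applied gate was X(c).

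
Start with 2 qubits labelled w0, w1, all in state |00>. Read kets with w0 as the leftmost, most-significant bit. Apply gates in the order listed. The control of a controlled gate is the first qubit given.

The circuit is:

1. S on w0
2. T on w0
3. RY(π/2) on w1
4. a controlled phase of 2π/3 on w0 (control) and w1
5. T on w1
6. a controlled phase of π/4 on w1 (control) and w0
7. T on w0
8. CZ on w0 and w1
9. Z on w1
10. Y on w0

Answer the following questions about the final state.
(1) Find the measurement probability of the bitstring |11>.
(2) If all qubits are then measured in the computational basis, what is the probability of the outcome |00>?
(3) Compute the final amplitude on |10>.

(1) The probability of measuring |11> is 1/2.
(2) Outcome |00> occurs with probability 0.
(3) The final state's coefficient on |10> equals sqrt(2)*I/2.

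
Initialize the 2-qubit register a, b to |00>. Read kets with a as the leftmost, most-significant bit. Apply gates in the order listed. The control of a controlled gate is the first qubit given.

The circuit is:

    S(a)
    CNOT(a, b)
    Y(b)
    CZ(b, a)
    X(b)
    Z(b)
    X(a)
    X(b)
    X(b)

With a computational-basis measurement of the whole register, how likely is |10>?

Outcome |10> occurs with probability 1. Key observation: gates 8-9 undo each other exactly, leaving only the rest of the circuit to track.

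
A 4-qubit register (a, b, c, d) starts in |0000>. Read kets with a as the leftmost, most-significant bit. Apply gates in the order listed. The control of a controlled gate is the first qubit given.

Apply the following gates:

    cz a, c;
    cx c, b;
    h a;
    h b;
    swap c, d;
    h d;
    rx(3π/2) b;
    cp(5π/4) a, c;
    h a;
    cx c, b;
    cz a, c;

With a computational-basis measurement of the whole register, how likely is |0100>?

A full measurement returns |0100> with probability 1/4.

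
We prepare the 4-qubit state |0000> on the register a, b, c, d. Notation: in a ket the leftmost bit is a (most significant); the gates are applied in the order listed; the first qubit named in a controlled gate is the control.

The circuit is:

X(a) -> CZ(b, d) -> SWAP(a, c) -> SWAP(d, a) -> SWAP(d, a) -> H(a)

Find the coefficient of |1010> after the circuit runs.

The final state's coefficient on |1010> equals sqrt(2)/2. Key observation: the block from step 4 through step 5 cancels to the identity and can be dropped.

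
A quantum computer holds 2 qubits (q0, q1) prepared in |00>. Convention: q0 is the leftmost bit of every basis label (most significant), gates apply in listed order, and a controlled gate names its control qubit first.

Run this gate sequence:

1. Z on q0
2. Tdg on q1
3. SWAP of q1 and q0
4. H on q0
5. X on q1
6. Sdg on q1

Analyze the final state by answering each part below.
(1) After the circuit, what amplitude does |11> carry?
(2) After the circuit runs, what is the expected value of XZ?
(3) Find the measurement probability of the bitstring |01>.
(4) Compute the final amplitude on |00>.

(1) The final state's coefficient on |11> equals -sqrt(2)*I/2.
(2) In the final state, XZ has expectation -1.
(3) Outcome |01> occurs with probability 1/2.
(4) The final state's coefficient on |00> equals 0.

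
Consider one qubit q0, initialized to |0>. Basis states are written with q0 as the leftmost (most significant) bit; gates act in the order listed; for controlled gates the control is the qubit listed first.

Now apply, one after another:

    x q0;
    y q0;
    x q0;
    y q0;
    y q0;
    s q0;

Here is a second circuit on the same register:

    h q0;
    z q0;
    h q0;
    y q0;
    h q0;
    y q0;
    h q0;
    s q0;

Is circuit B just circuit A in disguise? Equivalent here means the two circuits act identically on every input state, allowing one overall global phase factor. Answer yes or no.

No — the two circuits implement different unitaries, even allowing a global phase.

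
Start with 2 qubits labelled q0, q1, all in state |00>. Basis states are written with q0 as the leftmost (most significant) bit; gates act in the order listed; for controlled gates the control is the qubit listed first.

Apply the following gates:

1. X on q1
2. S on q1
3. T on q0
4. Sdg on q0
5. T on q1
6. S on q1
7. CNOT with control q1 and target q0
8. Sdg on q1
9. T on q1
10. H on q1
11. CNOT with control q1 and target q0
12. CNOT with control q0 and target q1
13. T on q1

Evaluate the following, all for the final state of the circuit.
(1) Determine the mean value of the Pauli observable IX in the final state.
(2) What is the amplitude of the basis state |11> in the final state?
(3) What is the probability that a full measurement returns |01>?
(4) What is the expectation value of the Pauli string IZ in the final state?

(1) The observable IX averages to 0.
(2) |11> carries amplitude -sqrt(2)*exp(I*pi/4)/2 in the final state.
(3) A full measurement returns |01> with probability 1/2.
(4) The expectation value of IZ is -1.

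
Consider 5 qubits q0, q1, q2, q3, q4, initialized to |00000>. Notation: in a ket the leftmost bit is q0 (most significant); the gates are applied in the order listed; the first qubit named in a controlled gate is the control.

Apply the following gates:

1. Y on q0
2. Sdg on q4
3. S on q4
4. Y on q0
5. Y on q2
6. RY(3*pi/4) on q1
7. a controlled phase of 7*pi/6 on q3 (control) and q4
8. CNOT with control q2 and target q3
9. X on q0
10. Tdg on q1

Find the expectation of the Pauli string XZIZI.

In the final state, XZIZI has expectation 0. Key observation: gates 1-4 undo each other exactly, leaving only the rest of the circuit to track.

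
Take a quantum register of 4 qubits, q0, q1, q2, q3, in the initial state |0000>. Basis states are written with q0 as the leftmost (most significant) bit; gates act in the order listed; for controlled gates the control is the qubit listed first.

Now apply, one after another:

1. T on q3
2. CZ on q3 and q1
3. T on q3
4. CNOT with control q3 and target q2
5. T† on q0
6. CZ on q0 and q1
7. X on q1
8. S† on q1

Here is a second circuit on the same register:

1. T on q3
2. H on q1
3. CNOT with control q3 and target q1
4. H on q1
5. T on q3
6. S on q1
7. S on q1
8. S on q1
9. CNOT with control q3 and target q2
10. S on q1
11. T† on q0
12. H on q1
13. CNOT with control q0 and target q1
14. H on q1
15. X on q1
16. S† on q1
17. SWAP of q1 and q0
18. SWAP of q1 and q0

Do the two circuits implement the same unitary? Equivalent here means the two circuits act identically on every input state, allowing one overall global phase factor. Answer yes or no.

Yes, they are equivalent — the unitaries differ by at most a global phase.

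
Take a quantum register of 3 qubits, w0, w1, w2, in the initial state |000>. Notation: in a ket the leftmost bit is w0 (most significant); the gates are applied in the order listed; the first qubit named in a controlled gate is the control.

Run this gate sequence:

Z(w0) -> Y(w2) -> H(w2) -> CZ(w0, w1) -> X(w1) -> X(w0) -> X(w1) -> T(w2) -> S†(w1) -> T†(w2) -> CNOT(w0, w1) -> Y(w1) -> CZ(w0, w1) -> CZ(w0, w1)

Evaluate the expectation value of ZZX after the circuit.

In the final state, ZZX has expectation 1.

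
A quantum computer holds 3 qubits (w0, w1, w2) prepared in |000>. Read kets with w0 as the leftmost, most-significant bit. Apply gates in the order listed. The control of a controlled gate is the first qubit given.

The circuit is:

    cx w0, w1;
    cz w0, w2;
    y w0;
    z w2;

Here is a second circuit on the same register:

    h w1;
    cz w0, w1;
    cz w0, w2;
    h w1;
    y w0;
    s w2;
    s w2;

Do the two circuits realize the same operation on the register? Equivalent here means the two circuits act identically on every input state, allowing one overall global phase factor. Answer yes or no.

Yes — the two circuits implement the same unitary up to a global phase.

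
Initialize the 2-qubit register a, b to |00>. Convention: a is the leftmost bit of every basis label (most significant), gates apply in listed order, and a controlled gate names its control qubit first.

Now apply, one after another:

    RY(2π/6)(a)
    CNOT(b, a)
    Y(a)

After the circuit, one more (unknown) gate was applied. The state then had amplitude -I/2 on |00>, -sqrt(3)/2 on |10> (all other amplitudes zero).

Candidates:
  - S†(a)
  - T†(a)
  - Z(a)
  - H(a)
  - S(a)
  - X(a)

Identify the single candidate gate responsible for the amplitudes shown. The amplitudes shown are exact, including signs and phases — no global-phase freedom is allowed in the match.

It was S(a) that produced the state shown.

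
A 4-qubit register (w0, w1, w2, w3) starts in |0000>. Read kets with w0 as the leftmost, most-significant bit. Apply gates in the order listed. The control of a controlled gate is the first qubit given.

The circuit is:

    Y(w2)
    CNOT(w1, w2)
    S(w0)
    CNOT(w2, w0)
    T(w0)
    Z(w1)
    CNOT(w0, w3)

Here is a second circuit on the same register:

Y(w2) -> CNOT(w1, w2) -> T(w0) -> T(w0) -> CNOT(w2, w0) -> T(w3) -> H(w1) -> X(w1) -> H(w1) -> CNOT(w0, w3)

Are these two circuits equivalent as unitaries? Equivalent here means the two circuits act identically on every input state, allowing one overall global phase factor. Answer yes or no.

No: there is an input state on which the two circuits produce genuinely different outputs (not merely differing by a phase).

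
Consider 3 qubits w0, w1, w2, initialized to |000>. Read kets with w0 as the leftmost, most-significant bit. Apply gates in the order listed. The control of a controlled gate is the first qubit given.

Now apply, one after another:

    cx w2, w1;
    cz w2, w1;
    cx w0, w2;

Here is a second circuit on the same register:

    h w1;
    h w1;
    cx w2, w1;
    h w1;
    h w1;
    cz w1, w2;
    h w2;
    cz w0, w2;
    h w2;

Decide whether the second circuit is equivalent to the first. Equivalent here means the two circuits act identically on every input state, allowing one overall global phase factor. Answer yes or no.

Yes, they are equivalent — the unitaries differ by at most a global phase.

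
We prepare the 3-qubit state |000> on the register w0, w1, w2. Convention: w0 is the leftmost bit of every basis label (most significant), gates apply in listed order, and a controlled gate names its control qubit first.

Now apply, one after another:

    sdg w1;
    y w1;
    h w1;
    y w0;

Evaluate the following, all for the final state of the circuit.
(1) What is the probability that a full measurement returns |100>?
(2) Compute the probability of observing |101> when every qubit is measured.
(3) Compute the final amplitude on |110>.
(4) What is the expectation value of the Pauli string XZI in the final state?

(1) The probability of measuring |100> is 1/2.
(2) Outcome |101> occurs with probability 0.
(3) The amplitude on |110> is sqrt(2)/2.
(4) The expectation value of XZI is 0.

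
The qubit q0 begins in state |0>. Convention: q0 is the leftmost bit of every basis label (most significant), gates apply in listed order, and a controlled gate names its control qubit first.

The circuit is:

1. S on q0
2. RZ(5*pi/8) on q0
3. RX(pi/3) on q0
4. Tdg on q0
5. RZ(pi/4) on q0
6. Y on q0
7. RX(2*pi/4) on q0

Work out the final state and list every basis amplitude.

The final amplitudes are (-sqrt(6) + sqrt(2))*exp(9*I*pi/16)/4 on |0>, (sqrt(2) + sqrt(6))*exp(I*pi/16)/4 on |1>.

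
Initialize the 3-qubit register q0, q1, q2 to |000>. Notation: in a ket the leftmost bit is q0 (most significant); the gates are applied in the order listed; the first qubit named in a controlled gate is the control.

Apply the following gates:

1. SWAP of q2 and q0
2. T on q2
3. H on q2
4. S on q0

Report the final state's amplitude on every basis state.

After the circuit, the state carries amplitude sqrt(2)/2 on |000>, sqrt(2)/2 on |001>, and 0 on every other basis state.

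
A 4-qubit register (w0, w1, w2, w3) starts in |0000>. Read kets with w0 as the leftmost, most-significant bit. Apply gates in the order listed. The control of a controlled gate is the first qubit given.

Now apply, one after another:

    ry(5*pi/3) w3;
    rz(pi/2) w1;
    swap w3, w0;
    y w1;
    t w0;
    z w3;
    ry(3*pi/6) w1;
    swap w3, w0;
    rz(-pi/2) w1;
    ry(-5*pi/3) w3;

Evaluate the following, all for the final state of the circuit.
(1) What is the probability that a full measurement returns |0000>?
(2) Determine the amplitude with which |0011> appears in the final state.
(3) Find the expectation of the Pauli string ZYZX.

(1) The probability of measuring |0000> is 3*sqrt(2)/32 + 5/16.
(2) The amplitude on |0011> is 0.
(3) The observable ZYZX averages to sqrt(3)*(2 - sqrt(2))/8.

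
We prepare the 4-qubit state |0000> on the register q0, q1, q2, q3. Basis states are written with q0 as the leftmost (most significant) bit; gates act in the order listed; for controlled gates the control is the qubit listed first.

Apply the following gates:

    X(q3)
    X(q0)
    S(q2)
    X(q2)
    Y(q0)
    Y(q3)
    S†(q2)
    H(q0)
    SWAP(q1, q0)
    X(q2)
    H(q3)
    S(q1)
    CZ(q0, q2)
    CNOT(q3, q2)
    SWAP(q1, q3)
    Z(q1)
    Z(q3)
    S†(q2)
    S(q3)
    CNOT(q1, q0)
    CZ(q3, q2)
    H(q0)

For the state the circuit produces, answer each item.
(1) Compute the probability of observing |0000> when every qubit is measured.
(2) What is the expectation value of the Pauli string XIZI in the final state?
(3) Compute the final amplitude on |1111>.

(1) A full measurement returns |0000> with probability 1/8.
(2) The observable XIZI averages to 1.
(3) |1111> carries amplitude -sqrt(2)/4 in the final state.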